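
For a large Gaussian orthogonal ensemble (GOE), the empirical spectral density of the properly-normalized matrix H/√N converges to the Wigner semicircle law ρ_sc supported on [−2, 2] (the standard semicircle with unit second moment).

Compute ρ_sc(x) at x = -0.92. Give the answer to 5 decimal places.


ρ_sc(x) = (1/(2π)) √(4 − x²). With x = -0.92:
  4 − x² = 4 − (-0.92)² = 4 − 0.846400 = 3.153600.
  √(4 − x²) = 1.775838.
  1/(2π) = 0.159155.
  ρ_sc(-0.92) = 0.159155 · 1.775838 = 0.282633.

Rounded to 5 decimal places: ρ_sc(-0.92) ≈ 0.28263.


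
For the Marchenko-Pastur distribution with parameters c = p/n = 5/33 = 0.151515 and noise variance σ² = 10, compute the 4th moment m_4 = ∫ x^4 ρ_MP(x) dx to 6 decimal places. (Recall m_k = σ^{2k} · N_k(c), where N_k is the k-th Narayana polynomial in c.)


E[X⁴] = σ⁸ (1 + 6c + 6c² + c³) (fourth MP moment). With σ² = 10 (so σ⁸ = 10000) and c = 5/33 = 0.151515: E[X⁴] = 10000 · (1 + 6·0.151515 + 6·(0.151515)² + (0.151515)³) = 10000 · 2.050310.

So E[X^4] = 20503.102652.


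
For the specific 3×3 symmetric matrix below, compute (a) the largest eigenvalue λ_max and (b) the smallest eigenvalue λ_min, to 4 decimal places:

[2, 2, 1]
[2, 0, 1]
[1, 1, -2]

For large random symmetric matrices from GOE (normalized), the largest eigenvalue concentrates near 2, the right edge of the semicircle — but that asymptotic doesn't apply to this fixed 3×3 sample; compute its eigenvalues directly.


Since M is real symmetric, all three eigenvalues are real; they are the roots of det(λI − M) = λ³ − (tr M) λ² + s λ − det M, where s is the sum of the principal 2×2 minors.
tr M = 2 + 0 + (-2) = 0.
s = (2·0 − 2²) + (2·(-2) − 1²) + (0·(-2) − 1²) = -4 + (-5) + (-1) = -10.
det M (expand along row 1) = 2·(-1) − 2·(-5) + 1·2 = 10.
Characteristic polynomial: λ³ − 10λ − 10 = 0.
Substitute λ = y + (tr M)/3 = y + 0.000000 to remove the quadratic term: y³ + p·y + q = 0 with p = s − (tr M)²/3 = -10.000000 and q = −2(tr M)³/27 + (tr M)·s/3 − det M = -10.000000.
Three real roots ⇒ use the trigonometric (Viète) form: r = 2√(−p/3) = 3.651484, φ = arccos(3q/(p·r)) = arccos(0.821584) = 0.606613 rad.
y_k = r·cos(φ/3 − 2πk/3) for k = 0, 1, 2 gives y = 3.577089, -1.153467, -2.423622.
λ_k = y_k + 0.000000 gives λ = 3.5771, -1.1535, -2.4236 (check: the sum is 0.0000 = tr M).

Hence λ_max = 3.5771 and λ_min = -2.4236.


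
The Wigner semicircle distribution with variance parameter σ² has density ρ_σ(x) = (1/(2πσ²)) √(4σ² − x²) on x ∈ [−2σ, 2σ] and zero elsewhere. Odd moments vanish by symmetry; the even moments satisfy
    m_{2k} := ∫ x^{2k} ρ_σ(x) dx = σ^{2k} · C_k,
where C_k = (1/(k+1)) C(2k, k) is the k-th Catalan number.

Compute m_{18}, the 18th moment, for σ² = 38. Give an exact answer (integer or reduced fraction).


By the scaled semicircle moment identity, m_{2k} = σ^{2k} · C_k with k = 9.
C_9 = (1/(k+1)) · C(2k, k) = (1/10) · C(18, 9) = (1/10) · 48620 = 4862.
σ^{2k} = (σ²)^k = (38)^9 = 165216101262848.

Therefore m_{18} = σ^{18} · C_9 = 165216101262848 · 4862 = 803280684339966976.


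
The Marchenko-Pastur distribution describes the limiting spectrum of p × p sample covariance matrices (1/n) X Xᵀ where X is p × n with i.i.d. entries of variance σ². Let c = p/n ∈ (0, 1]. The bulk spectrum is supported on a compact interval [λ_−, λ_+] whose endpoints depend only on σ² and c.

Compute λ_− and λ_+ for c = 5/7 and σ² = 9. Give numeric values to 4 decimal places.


c = 5/7 = 0.714286; √c = 0.845154.
λ_− = σ² (1 − √c)² = 9 · (1 − 0.845154)² = 9 · (0.154846)² = 0.215795.
λ_+ = σ² (1 + √c)² = 9 · (1 + 0.845154)² = 9 · (1.845154)² = 30.641348.

Rounded to 4 decimal places: λ_− ≈ 0.2158, λ_+ ≈ 30.6413.


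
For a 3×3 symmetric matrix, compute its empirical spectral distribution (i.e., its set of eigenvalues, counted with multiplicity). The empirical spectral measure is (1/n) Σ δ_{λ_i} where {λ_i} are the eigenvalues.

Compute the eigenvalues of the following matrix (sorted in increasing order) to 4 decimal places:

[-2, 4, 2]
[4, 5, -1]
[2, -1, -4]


Since M is real symmetric, all three eigenvalues are real; they are the roots of det(λI − M) = λ³ − (tr M) λ² + s λ − det M, where s is the sum of the principal 2×2 minors.
tr M = -2 + 5 + (-4) = -1.
s = ((-2)·5 − 4²) + ((-2)·(-4) − 2²) + (5·(-4) − (-1)²) = -26 + 4 + (-21) = -43.
det M (expand along row 1) = (-2)·(-21) − 4·(-14) + 2·(-14) = 70.
Characteristic polynomial: λ³ + λ² − 43λ − 70 = 0.
Substitute λ = y + (tr M)/3 = y − 0.333333 to remove the quadratic term: y³ + p·y + q = 0 with p = s − (tr M)²/3 = -43.333333 and q = −2(tr M)³/27 + (tr M)·s/3 − det M = -55.592593.
Three real roots ⇒ use the trigonometric (Viète) form: r = 2√(−p/3) = 7.601170, φ = arccos(3q/(p·r)) = arccos(0.506332) = 1.039870 rad.
y_k = r·cos(φ/3 − 2πk/3) for k = 0, 1, 2 gives y = 7.149091, -1.338209, -5.810882.
λ_k = y_k − 0.333333 gives λ = 6.8158, -1.6715, -6.1442 (check: the sum is -1.0000 = tr M).

Eigenvalues sorted in increasing order: [-6.1442, -1.6715, 6.8158].


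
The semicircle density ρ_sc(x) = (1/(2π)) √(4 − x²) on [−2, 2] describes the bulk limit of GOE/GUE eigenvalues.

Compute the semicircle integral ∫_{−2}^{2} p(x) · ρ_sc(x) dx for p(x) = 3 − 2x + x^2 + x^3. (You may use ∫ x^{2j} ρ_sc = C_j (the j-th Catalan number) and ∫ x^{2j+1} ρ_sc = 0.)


Write p(x) = Σ a_i x^i, split into monomials and integrate each against ρ_sc separately.
Using ∫ x^{2j} ρ_sc = C_j = (1/(j+1)) C(2j, j) (Catalan numbers) and ∫ x^{2j+1} ρ_sc = 0 (odd monomials vanish by symmetry):
  i = 0 (even): a_0 · C_{0} = 3 · 1 = 3
  i = 1 (odd): ∫ x^1 ρ_sc = 0 (vanishes)
  i = 2 (even): a_2 · C_{1} = 1 · 1 = 1
  i = 3 (odd): ∫ x^3 ρ_sc = 0 (vanishes)

Summing the contributions: ∫_{−2}^{2} p(x) ρ_sc(x) dx = 3 + 1 = 4.


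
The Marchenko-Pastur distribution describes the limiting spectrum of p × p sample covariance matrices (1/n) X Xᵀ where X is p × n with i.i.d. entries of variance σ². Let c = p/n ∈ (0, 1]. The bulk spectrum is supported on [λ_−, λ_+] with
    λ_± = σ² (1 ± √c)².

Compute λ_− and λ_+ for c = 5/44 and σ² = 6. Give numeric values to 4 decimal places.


c = 5/44 = 0.113636; √c = 0.337100.
λ_− = σ² (1 − √c)² = 6 · (1 − 0.337100)² = 6 · (0.662900)² = 2.636619.
λ_+ = σ² (1 + √c)² = 6 · (1 + 0.337100)² = 6 · (1.337100)² = 10.727017.

Rounded to 4 decimal places: λ_− ≈ 2.6366, λ_+ ≈ 10.7270.


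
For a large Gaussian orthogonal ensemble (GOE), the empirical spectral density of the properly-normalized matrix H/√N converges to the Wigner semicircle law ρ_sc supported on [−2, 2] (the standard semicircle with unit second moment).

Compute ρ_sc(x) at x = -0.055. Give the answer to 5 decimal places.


ρ_sc(x) = (1/(2π)) √(4 − x²). With x = -0.055:
  4 − x² = 4 − (-0.055)² = 4 − 0.003025 = 3.996975.
  √(4 − x²) = 1.999244.
  1/(2π) = 0.159155.
  ρ_sc(-0.055) = 0.159155 · 1.999244 = 0.318190.

Rounded to 5 decimal places: ρ_sc(-0.055) ≈ 0.31819.


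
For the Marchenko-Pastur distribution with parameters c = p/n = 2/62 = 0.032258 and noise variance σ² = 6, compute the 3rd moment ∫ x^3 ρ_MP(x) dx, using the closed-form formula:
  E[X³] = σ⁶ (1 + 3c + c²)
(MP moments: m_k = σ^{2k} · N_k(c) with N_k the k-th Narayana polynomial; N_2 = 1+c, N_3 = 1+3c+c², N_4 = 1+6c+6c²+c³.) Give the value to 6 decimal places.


E[X³] = σ⁶ (1 + 3c + c²) (third MP moment). With σ² = 6 (so σ⁶ = 216) and c = 2/62 = 0.032258: E[X³] = 216 · (1 + 3·0.032258 + (0.032258)²) = 216 · 1.097815.

So E[X^3] = 237.127992.


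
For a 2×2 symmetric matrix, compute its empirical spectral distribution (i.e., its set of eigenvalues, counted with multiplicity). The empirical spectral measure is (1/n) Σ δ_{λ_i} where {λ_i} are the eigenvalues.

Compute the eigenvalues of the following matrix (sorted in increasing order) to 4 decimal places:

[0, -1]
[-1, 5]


Since M is real symmetric, both eigenvalues are real; they are the roots of det(λI − M) = λ² − (tr M) λ + det M.
tr M = 0 + 5 = 5.
det M = 0·5 − (-1)² = 0 − 1 = -1.
Characteristic polynomial: λ² − 5λ − 1 = 0.
Discriminant Δ = (tr M)² − 4·det M = 25 − (-4) = 29; √Δ = 5.385165.
λ = (tr M ± √Δ)/2 = (5 ± 5.385165)/2, giving (tr M − √Δ)/2 = -0.1926 and (tr M + √Δ)/2 = 5.1926.

Eigenvalues sorted in increasing order: [-0.1926, 5.1926].


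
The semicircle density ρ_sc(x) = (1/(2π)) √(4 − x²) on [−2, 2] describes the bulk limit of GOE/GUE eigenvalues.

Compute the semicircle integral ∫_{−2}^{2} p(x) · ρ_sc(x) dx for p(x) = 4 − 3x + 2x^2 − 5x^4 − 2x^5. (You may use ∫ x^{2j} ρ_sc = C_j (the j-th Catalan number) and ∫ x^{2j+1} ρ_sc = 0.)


Write p(x) = Σ a_i x^i, split into monomials and integrate each against ρ_sc separately.
Using ∫ x^{2j} ρ_sc = C_j = (1/(j+1)) C(2j, j) (Catalan numbers) and ∫ x^{2j+1} ρ_sc = 0 (odd monomials vanish by symmetry):
  i = 0 (even): a_0 · C_{0} = 4 · 1 = 4
  i = 1 (odd): ∫ x^1 ρ_sc = 0 (vanishes)
  i = 2 (even): a_2 · C_{1} = 2 · 1 = 2
  i = 4 (even): a_4 · C_{2} = -5 · 2 = -10
  i = 5 (odd): ∫ x^5 ρ_sc = 0 (vanishes)

Summing the contributions: ∫_{−2}^{2} p(x) ρ_sc(x) dx = 4 + 2 + (-10) = -4.


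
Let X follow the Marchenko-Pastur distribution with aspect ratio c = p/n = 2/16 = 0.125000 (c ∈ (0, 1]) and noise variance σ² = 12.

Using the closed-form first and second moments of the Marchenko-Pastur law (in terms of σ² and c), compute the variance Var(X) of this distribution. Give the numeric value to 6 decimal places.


Recall the MP moments m_1 = E[X] = σ² and m_2 = E[X²] = σ⁴ (1 + c).
m_1 = E[X] = σ² = 12, so m_1² = 144.
m_2 = E[X²] = σ⁴ (1 + c) = 144 · (1 + 0.125000) = 144 · 1.125000 = 162.000000.
(Note m_2 − m_1² simplifies to c · σ⁴ = 0.125000 · 144.)

Var(X) = m_2 − m_1² = 162.000000 − 144 = 18.000000.


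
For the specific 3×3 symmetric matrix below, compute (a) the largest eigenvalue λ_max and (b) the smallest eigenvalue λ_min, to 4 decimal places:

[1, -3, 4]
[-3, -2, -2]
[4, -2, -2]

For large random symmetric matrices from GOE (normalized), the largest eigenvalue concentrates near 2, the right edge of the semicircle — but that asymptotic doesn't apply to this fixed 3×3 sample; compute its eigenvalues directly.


Since M is real symmetric, all three eigenvalues are real; they are the roots of det(λI − M) = λ³ − (tr M) λ² + s λ − det M, where s is the sum of the principal 2×2 minors.
tr M = 1 + (-2) + (-2) = -3.
s = (1·(-2) − (-3)²) + (1·(-2) − 4²) + ((-2)·(-2) − (-2)²) = -11 + (-18) + 0 = -29.
det M (expand along row 1) = 1·0 − (-3)·14 + 4·14 = 98.
Characteristic polynomial: λ³ + 3λ² − 29λ − 98 = 0.
Substitute λ = y + (tr M)/3 = y − 1.000000 to remove the quadratic term: y³ + p·y + q = 0 with p = s − (tr M)²/3 = -32.000000 and q = −2(tr M)³/27 + (tr M)·s/3 − det M = -67.000000.
Three real roots ⇒ use the trigonometric (Viète) form: r = 2√(−p/3) = 6.531973, φ = arccos(3q/(p·r)) = arccos(0.961616) = 0.277964 rad.
y_k = r·cos(φ/3 − 2πk/3) for k = 0, 1, 2 gives y = 6.503955, -2.728593, -3.775362.
λ_k = y_k − 1.000000 gives λ = 5.5040, -3.7286, -4.7754 (check: the sum is -3.0000 = tr M).

Hence λ_max = 5.5040 and λ_min = -4.7754.


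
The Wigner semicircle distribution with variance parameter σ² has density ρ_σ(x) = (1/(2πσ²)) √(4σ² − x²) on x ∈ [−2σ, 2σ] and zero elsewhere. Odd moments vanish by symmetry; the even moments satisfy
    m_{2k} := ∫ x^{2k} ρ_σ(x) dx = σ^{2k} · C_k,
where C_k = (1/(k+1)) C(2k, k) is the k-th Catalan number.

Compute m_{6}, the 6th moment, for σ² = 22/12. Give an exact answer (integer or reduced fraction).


By the scaled semicircle moment identity, m_{2k} = σ^{2k} · C_k with k = 3.
C_3 = (1/(k+1)) · C(2k, k) = (1/4) · C(6, 3) = (1/4) · 20 = 5.
σ^{2k} = (σ²)^k = (22/12)^3 = 1331/216.

Therefore m_{6} = σ^{6} · C_3 = (1331/216) · 5 = 6655/216.


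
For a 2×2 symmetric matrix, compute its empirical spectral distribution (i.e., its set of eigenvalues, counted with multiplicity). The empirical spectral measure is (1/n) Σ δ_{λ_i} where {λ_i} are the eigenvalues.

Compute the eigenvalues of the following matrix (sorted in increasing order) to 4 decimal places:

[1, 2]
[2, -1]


Since M is real symmetric, both eigenvalues are real; they are the roots of det(λI − M) = λ² − (tr M) λ + det M.
tr M = 1 + (-1) = 0.
det M = 1·(-1) − 2² = -1 − 4 = -5.
Characteristic polynomial: λ² − 5 = 0.
Discriminant Δ = (tr M)² − 4·det M = 0 − (-20) = 20; √Δ = 4.472136.
λ = (tr M ± √Δ)/2 = (0 ± 4.472136)/2, giving (tr M − √Δ)/2 = -2.2361 and (tr M + √Δ)/2 = 2.2361.

Eigenvalues sorted in increasing order: [-2.2361, 2.2361].


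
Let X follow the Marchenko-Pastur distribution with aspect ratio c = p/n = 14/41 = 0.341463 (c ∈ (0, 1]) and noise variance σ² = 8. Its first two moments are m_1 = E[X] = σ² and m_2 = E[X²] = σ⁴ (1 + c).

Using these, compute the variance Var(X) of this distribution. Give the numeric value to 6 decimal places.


m_1 = E[X] = σ² = 8, so m_1² = 64.
m_2 = E[X²] = σ⁴ (1 + c) = 64 · (1 + 0.341463) = 64 · 1.341463 = 85.853659.
(Note m_2 − m_1² simplifies to c · σ⁴ = 0.341463 · 64.)

Var(X) = m_2 − m_1² = 85.853659 − 64 = 21.853659.


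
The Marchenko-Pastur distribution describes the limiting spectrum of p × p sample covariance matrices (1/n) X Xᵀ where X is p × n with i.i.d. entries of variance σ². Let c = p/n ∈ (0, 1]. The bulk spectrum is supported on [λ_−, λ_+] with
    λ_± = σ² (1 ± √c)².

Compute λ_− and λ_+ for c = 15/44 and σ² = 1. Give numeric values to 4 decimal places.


c = 15/44 = 0.340909; √c = 0.583874.
λ_− = σ² (1 − √c)² = 1 · (1 − 0.583874)² = 1 · (0.416126)² = 0.173161.
λ_+ = σ² (1 + √c)² = 1 · (1 + 0.583874)² = 1 · (1.583874)² = 2.508658.

Rounded to 4 decimal places: λ_− ≈ 0.1732, λ_+ ≈ 2.5087.


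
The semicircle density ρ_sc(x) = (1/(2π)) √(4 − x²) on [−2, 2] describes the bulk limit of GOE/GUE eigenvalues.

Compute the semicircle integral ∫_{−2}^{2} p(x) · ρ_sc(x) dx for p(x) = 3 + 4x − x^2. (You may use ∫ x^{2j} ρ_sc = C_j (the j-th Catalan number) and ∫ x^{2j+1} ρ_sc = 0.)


Write p(x) = Σ a_i x^i, split into monomials and integrate each against ρ_sc separately.
Using ∫ x^{2j} ρ_sc = C_j = (1/(j+1)) C(2j, j) (Catalan numbers) and ∫ x^{2j+1} ρ_sc = 0 (odd monomials vanish by symmetry):
  i = 0 (even): a_0 · C_{0} = 3 · 1 = 3
  i = 1 (odd): ∫ x^1 ρ_sc = 0 (vanishes)
  i = 2 (even): a_2 · C_{1} = -1 · 1 = -1

Summing the contributions: ∫_{−2}^{2} p(x) ρ_sc(x) dx = 3 + (-1) = 2.


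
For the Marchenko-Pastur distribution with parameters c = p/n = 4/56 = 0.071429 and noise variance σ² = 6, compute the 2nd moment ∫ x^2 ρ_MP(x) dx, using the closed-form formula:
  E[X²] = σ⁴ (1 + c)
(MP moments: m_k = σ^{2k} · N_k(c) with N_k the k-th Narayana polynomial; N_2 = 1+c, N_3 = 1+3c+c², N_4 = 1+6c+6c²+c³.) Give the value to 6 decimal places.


E[X²] = σ⁴ (1 + c) (second MP moment). With σ² = 6 (so σ⁴ = 36) and c = 4/56 = 0.071429: E[X²] = 36 · (1 + 0.071429) = 36 · 1.071429.

So E[X^2] = 38.571429.


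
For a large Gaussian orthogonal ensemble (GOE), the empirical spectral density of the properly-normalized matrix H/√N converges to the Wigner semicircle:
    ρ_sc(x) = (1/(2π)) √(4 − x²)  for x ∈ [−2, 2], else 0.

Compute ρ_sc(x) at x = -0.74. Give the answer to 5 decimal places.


ρ_sc(x) = (1/(2π)) √(4 − x²). With x = -0.74:
  4 − x² = 4 − (-0.74)² = 4 − 0.547600 = 3.452400.
  √(4 − x²) = 1.858064.
  1/(2π) = 0.159155.
  ρ_sc(-0.74) = 0.159155 · 1.858064 = 0.295720.

Rounded to 5 decimal places: ρ_sc(-0.74) ≈ 0.29572.


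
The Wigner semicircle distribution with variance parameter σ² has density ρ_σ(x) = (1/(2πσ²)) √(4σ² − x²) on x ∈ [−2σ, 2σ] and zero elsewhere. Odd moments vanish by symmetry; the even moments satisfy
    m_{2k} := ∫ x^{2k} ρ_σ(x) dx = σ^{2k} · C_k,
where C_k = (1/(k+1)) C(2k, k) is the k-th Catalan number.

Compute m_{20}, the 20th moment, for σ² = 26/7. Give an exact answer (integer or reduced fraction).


By the scaled semicircle moment identity, m_{2k} = σ^{2k} · C_k with k = 10.
C_10 = (1/(k+1)) · C(2k, k) = (1/11) · C(20, 10) = (1/11) · 184756 = 16796.
σ^{2k} = (σ²)^k = (26/7)^10 = 141167095653376/282475249.

Therefore m_{20} = σ^{20} · C_10 = (141167095653376/282475249) · 16796 = 2371042538594103296/282475249.


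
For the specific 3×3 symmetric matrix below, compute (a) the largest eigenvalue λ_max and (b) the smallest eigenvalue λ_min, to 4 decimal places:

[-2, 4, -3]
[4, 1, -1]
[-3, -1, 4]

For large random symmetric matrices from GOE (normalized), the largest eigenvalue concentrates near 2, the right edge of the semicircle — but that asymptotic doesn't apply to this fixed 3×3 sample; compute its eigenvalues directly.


Since M is real symmetric, all three eigenvalues are real; they are the roots of det(λI − M) = λ³ − (tr M) λ² + s λ − det M, where s is the sum of the principal 2×2 minors.
tr M = -2 + 1 + 4 = 3.
s = ((-2)·1 − 4²) + ((-2)·4 − (-3)²) + (1·4 − (-1)²) = -18 + (-17) + 3 = -32.
det M (expand along row 1) = (-2)·3 − 4·13 + (-3)·(-1) = -55.
Characteristic polynomial: λ³ − 3λ² − 32λ + 55 = 0.
Substitute λ = y + (tr M)/3 = y + 1.000000 to remove the quadratic term: y³ + p·y + q = 0 with p = s − (tr M)²/3 = -35.000000 and q = −2(tr M)³/27 + (tr M)·s/3 − det M = 21.000000.
Three real roots ⇒ use the trigonometric (Viète) form: r = 2√(−p/3) = 6.831301, φ = arccos(3q/(p·r)) = arccos(-0.263493) = 1.837438 rad.
y_k = r·cos(φ/3 − 2πk/3) for k = 0, 1, 2 gives y = 5.589542, 0.606370, -6.195912.
λ_k = y_k + 1.000000 gives λ = 6.5895, 1.6064, -5.1959 (check: the sum is 3.0000 = tr M).

Hence λ_max = 6.5895 and λ_min = -5.1959.


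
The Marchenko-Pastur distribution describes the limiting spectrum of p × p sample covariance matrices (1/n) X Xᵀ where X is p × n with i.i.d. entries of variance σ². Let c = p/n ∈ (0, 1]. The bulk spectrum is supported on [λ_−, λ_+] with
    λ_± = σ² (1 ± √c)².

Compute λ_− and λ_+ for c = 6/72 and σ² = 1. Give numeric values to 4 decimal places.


c = 6/72 = 0.083333; √c = 0.288675.
λ_− = σ² (1 − √c)² = 1 · (1 − 0.288675)² = 1 · (0.711325)² = 0.505983.
λ_+ = σ² (1 + √c)² = 1 · (1 + 0.288675)² = 1 · (1.288675)² = 1.660684.

Rounded to 4 decimal places: λ_− ≈ 0.5060, λ_+ ≈ 1.6607.


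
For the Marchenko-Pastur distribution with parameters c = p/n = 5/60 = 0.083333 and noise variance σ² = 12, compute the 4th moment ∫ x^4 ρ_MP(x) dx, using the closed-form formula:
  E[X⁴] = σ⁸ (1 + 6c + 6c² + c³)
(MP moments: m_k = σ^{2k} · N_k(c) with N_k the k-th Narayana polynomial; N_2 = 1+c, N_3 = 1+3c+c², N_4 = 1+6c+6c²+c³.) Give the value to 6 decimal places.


E[X⁴] = σ⁸ (1 + 6c + 6c² + c³) (fourth MP moment). With σ² = 12 (so σ⁸ = 20736) and c = 5/60 = 0.083333: E[X⁴] = 20736 · (1 + 6·0.083333 + 6·(0.083333)² + (0.083333)³) = 20736 · 1.542245.

So E[X^4] = 31980.000000.


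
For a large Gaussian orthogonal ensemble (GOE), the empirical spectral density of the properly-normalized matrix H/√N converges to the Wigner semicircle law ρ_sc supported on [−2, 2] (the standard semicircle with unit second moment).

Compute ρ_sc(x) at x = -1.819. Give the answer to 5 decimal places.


ρ_sc(x) = (1/(2π)) √(4 − x²). With x = -1.819:
  4 − x² = 4 − (-1.819)² = 4 − 3.308761 = 0.691239.
  √(4 − x²) = 0.831408.
  1/(2π) = 0.159155.
  ρ_sc(-1.819) = 0.159155 · 0.831408 = 0.132323.

Rounded to 5 decimal places: ρ_sc(-1.819) ≈ 0.13232.


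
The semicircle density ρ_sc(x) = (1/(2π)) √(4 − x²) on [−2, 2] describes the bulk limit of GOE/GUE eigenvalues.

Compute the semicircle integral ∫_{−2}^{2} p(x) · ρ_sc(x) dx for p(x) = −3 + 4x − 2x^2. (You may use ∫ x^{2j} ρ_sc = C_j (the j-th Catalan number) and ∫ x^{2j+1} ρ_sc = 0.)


Write p(x) = Σ a_i x^i, split into monomials and integrate each against ρ_sc separately.
Using ∫ x^{2j} ρ_sc = C_j = (1/(j+1)) C(2j, j) (Catalan numbers) and ∫ x^{2j+1} ρ_sc = 0 (odd monomials vanish by symmetry):
  i = 0 (even): a_0 · C_{0} = -3 · 1 = -3
  i = 1 (odd): ∫ x^1 ρ_sc = 0 (vanishes)
  i = 2 (even): a_2 · C_{1} = -2 · 1 = -2

Summing the contributions: ∫_{−2}^{2} p(x) ρ_sc(x) dx = (-3) + (-2) = -5.


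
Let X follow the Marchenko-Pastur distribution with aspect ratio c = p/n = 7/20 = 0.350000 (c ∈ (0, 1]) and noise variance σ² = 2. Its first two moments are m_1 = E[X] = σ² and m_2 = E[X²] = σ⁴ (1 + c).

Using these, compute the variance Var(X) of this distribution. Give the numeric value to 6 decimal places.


m_1 = E[X] = σ² = 2, so m_1² = 4.
m_2 = E[X²] = σ⁴ (1 + c) = 4 · (1 + 0.350000) = 4 · 1.350000 = 5.400000.
(Note m_2 − m_1² simplifies to c · σ⁴ = 0.350000 · 4.)

Var(X) = m_2 − m_1² = 5.400000 − 4 = 1.400000.


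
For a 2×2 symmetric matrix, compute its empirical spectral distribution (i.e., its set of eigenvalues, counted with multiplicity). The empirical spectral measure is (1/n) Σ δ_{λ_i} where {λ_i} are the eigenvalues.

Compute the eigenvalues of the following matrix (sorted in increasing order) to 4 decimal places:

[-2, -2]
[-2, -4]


Since M is real symmetric, both eigenvalues are real; they are the roots of det(λI − M) = λ² − (tr M) λ + det M.
tr M = -2 + (-4) = -6.
det M = (-2)·(-4) − (-2)² = 8 − 4 = 4.
Characteristic polynomial: λ² + 6λ + 4 = 0.
Discriminant Δ = (tr M)² − 4·det M = 36 − 16 = 20; √Δ = 4.472136.
λ = (tr M ± √Δ)/2 = (-6 ± 4.472136)/2, giving (tr M − √Δ)/2 = -5.2361 and (tr M + √Δ)/2 = -0.7639.

Eigenvalues sorted in increasing order: [-5.2361, -0.7639].


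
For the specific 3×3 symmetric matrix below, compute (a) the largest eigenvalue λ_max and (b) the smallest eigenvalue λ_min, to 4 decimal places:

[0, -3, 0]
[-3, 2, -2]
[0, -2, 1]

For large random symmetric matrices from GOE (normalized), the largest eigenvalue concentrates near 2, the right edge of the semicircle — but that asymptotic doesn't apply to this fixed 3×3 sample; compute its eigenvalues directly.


Since M is real symmetric, all three eigenvalues are real; they are the roots of det(λI − M) = λ³ − (tr M) λ² + s λ − det M, where s is the sum of the principal 2×2 minors.
tr M = 0 + 2 + 1 = 3.
s = (0·2 − (-3)²) + (0·1 − 0²) + (2·1 − (-2)²) = -9 + 0 + (-2) = -11.
det M (expand along row 1) = 0·(-2) − (-3)·(-3) + 0·6 = -9.
Characteristic polynomial: λ³ − 3λ² − 11λ + 9 = 0.
Substitute λ = y + (tr M)/3 = y + 1.000000 to remove the quadratic term: y³ + p·y + q = 0 with p = s − (tr M)²/3 = -14.000000 and q = −2(tr M)³/27 + (tr M)·s/3 − det M = -4.000000.
Three real roots ⇒ use the trigonometric (Viète) form: r = 2√(−p/3) = 4.320494, φ = arccos(3q/(p·r)) = arccos(0.198390) = 1.371081 rad.
y_k = r·cos(φ/3 − 2πk/3) for k = 0, 1, 2 gives y = 3.877074, -0.287410, -3.589664.
λ_k = y_k + 1.000000 gives λ = 4.8771, 0.7126, -2.5897 (check: the sum is 3.0000 = tr M).

Hence λ_max = 4.8771 and λ_min = -2.5897.


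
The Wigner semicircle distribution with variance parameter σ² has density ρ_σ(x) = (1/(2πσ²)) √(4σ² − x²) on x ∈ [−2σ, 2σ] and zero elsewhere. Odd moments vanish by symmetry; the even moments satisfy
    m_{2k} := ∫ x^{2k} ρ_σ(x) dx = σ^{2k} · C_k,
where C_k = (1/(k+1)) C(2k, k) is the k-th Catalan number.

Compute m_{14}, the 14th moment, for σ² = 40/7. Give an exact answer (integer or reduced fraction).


By the scaled semicircle moment identity, m_{2k} = σ^{2k} · C_k with k = 7.
C_7 = (1/(k+1)) · C(2k, k) = (1/8) · C(14, 7) = (1/8) · 3432 = 429.
σ^{2k} = (σ²)^k = (40/7)^7 = 163840000000/823543.

Therefore m_{14} = σ^{14} · C_7 = (163840000000/823543) · 429 = 70287360000000/823543.


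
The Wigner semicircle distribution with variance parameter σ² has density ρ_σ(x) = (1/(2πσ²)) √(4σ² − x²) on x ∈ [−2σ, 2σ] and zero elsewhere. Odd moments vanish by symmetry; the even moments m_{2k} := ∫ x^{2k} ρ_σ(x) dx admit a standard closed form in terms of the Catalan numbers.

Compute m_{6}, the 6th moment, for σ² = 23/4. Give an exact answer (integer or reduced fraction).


By the scaled semicircle moment identity, m_{2k} = σ^{2k} · C_k with k = 3.
C_3 = (1/(k+1)) · C(2k, k) = (1/4) · C(6, 3) = (1/4) · 20 = 5.
σ^{2k} = (σ²)^k = (23/4)^3 = 12167/64.

Therefore m_{6} = σ^{6} · C_3 = (12167/64) · 5 = 60835/64.


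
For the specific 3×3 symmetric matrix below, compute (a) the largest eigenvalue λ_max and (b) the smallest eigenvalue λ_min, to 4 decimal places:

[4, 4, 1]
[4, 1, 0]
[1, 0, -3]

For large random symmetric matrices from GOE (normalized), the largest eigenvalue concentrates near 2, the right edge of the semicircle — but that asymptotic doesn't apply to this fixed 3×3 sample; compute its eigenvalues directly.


Since M is real symmetric, all three eigenvalues are real; they are the roots of det(λI − M) = λ³ − (tr M) λ² + s λ − det M, where s is the sum of the principal 2×2 minors.
tr M = 4 + 1 + (-3) = 2.
s = (4·1 − 4²) + (4·(-3) − 1²) + (1·(-3) − 0²) = -12 + (-13) + (-3) = -28.
det M (expand along row 1) = 4·(-3) − 4·(-12) + 1·(-1) = 35.
Characteristic polynomial: λ³ − 2λ² − 28λ − 35 = 0.
Substitute λ = y + (tr M)/3 = y + 0.666667 to remove the quadratic term: y³ + p·y + q = 0 with p = s − (tr M)²/3 = -29.333333 and q = −2(tr M)³/27 + (tr M)·s/3 − det M = -54.259259.
Three real roots ⇒ use the trigonometric (Viète) form: r = 2√(−p/3) = 6.253888, φ = arccos(3q/(p·r)) = arccos(0.887327) = 0.479281 rad.
y_k = r·cos(φ/3 − 2πk/3) for k = 0, 1, 2 gives y = 6.174247, -2.225534, -3.948713.
λ_k = y_k + 0.666667 gives λ = 6.8409, -1.5589, -3.2820 (check: the sum is 2.0000 = tr M).

Hence λ_max = 6.8409 and λ_min = -3.2820.


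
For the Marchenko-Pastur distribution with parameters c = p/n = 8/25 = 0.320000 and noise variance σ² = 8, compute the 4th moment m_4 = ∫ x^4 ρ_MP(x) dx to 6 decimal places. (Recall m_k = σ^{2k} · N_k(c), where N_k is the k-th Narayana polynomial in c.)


E[X⁴] = σ⁸ (1 + 6c + 6c² + c³) (fourth MP moment). With σ² = 8 (so σ⁸ = 4096) and c = 8/25 = 0.320000: E[X⁴] = 4096 · (1 + 6·0.320000 + 6·(0.320000)² + (0.320000)³) = 4096 · 3.567168.

So E[X^4] = 14611.120128.


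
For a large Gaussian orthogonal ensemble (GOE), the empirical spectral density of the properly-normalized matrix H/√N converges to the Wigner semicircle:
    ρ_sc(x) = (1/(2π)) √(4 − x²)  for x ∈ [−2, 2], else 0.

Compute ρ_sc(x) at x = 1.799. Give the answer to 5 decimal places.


ρ_sc(x) = (1/(2π)) √(4 − x²). With x = 1.799:
  4 − x² = 4 − (1.799)² = 4 − 3.236401 = 0.763599.
  √(4 − x²) = 0.873842.
  1/(2π) = 0.159155.
  ρ_sc(1.799) = 0.159155 · 0.873842 = 0.139076.

Rounded to 5 decimal places: ρ_sc(1.799) ≈ 0.13908.


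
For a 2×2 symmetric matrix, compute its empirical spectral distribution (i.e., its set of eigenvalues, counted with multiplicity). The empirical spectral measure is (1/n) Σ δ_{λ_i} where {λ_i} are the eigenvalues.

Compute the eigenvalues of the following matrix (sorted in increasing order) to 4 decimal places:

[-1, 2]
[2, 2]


Since M is real symmetric, both eigenvalues are real; they are the roots of det(λI − M) = λ² − (tr M) λ + det M.
tr M = -1 + 2 = 1.
det M = (-1)·2 − 2² = -2 − 4 = -6.
Characteristic polynomial: λ² − λ − 6 = 0.
Discriminant Δ = (tr M)² − 4·det M = 1 − (-24) = 25; √Δ = 5.000000.
λ = (tr M ± √Δ)/2 = (1 ± 5.000000)/2, giving (tr M − √Δ)/2 = -2.0000 and (tr M + √Δ)/2 = 3.0000.

Eigenvalues sorted in increasing order: [-2.0000, 3.0000].


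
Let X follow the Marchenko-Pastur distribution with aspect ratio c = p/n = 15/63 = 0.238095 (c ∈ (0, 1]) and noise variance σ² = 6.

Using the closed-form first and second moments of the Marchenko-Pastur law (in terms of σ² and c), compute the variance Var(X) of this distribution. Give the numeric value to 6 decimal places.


Recall the MP moments m_1 = E[X] = σ² and m_2 = E[X²] = σ⁴ (1 + c).
m_1 = E[X] = σ² = 6, so m_1² = 36.
m_2 = E[X²] = σ⁴ (1 + c) = 36 · (1 + 0.238095) = 36 · 1.238095 = 44.571429.
(Note m_2 − m_1² simplifies to c · σ⁴ = 0.238095 · 36.)

Var(X) = m_2 − m_1² = 44.571429 − 36 = 8.571429.


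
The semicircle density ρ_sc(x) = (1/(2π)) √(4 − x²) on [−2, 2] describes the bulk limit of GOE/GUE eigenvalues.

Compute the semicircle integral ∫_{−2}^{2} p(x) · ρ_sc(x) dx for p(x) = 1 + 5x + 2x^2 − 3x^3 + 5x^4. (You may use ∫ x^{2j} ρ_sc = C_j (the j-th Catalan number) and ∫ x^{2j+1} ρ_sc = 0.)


Write p(x) = Σ a_i x^i, split into monomials and integrate each against ρ_sc separately.
Using ∫ x^{2j} ρ_sc = C_j = (1/(j+1)) C(2j, j) (Catalan numbers) and ∫ x^{2j+1} ρ_sc = 0 (odd monomials vanish by symmetry):
  i = 0 (even): a_0 · C_{0} = 1 · 1 = 1
  i = 1 (odd): ∫ x^1 ρ_sc = 0 (vanishes)
  i = 2 (even): a_2 · C_{1} = 2 · 1 = 2
  i = 3 (odd): ∫ x^3 ρ_sc = 0 (vanishes)
  i = 4 (even): a_4 · C_{2} = 5 · 2 = 10

Summing the contributions: ∫_{−2}^{2} p(x) ρ_sc(x) dx = 1 + 2 + 10 = 13.


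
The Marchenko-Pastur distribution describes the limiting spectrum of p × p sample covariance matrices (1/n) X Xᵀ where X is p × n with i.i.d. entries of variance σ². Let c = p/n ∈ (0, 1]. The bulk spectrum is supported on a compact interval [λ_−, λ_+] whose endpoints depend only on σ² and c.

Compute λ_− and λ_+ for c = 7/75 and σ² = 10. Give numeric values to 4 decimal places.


c = 7/75 = 0.093333; √c = 0.305505.
λ_− = σ² (1 − √c)² = 10 · (1 − 0.305505)² = 10 · (0.694495)² = 4.823232.
λ_+ = σ² (1 + √c)² = 10 · (1 + 0.305505)² = 10 · (1.305505)² = 17.043434.

Rounded to 4 decimal places: λ_− ≈ 4.8232, λ_+ ≈ 17.0434.


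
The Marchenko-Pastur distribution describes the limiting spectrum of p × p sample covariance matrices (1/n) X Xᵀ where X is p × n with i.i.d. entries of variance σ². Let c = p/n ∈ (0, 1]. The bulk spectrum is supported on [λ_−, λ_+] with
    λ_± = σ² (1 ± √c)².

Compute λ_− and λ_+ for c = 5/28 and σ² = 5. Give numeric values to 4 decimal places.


c = 5/28 = 0.178571; √c = 0.422577.
λ_− = σ² (1 − √c)² = 5 · (1 − 0.422577)² = 5 · (0.577423)² = 1.667086.
λ_+ = σ² (1 + √c)² = 5 · (1 + 0.422577)² = 5 · (1.422577)² = 10.118628.

Rounded to 4 decimal places: λ_− ≈ 1.6671, λ_+ ≈ 10.1186.


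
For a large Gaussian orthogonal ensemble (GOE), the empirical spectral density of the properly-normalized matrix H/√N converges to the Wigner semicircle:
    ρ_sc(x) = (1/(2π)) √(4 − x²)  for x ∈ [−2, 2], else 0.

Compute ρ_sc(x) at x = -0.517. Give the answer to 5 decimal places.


ρ_sc(x) = (1/(2π)) √(4 − x²). With x = -0.517:
  4 − x² = 4 − (-0.517)² = 4 − 0.267289 = 3.732711.
  √(4 − x²) = 1.932023.
  1/(2π) = 0.159155.
  ρ_sc(-0.517) = 0.159155 · 1.932023 = 0.307491.

Rounded to 5 decimal places: ρ_sc(-0.517) ≈ 0.30749.


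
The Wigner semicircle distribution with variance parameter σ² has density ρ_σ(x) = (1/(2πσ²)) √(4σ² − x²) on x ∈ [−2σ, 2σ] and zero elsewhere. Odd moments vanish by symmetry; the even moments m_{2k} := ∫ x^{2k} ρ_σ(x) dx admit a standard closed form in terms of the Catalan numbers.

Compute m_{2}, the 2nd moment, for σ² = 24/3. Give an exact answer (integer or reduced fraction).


By the scaled semicircle moment identity, m_{2k} = σ^{2k} · C_k with k = 1.
C_1 = (1/(k+1)) · C(2k, k) = (1/2) · C(2, 1) = (1/2) · 2 = 1.
σ^{2k} = (σ²)^k = (24/3)^1 = 8.

Therefore m_{2} = σ^{2} · C_1 = 8 · 1 = 8.


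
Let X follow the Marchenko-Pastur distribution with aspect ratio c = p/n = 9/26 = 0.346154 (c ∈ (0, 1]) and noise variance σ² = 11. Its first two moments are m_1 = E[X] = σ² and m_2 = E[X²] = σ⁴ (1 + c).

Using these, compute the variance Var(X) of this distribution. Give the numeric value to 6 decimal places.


m_1 = E[X] = σ² = 11, so m_1² = 121.
m_2 = E[X²] = σ⁴ (1 + c) = 121 · (1 + 0.346154) = 121 · 1.346154 = 162.884615.
(Note m_2 − m_1² simplifies to c · σ⁴ = 0.346154 · 121.)

Var(X) = m_2 − m_1² = 162.884615 − 121 = 41.884615.


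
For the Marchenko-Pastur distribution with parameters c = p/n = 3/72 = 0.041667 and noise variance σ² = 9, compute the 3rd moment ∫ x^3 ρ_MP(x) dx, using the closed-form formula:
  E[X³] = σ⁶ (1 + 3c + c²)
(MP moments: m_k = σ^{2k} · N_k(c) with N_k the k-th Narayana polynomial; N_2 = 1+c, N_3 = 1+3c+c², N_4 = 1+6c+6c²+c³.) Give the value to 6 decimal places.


E[X³] = σ⁶ (1 + 3c + c²) (third MP moment). With σ² = 9 (so σ⁶ = 729) and c = 3/72 = 0.041667: E[X³] = 729 · (1 + 3·0.041667 + (0.041667)²) = 729 · 1.126736.

So E[X^3] = 821.390625.


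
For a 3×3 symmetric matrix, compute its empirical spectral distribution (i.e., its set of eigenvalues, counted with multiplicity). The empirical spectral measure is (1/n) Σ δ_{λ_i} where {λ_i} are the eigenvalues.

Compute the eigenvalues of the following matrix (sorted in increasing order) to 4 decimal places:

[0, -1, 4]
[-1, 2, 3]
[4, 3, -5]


Since M is real symmetric, all three eigenvalues are real; they are the roots of det(λI − M) = λ³ − (tr M) λ² + s λ − det M, where s is the sum of the principal 2×2 minors.
tr M = 0 + 2 + (-5) = -3.
s = (0·2 − (-1)²) + (0·(-5) − 4²) + (2·(-5) − 3²) = -1 + (-16) + (-19) = -36.
det M (expand along row 1) = 0·(-19) − (-1)·(-7) + 4·(-11) = -51.
Characteristic polynomial: λ³ + 3λ² − 36λ + 51 = 0.
Substitute λ = y + (tr M)/3 = y − 1.000000 to remove the quadratic term: y³ + p·y + q = 0 with p = s − (tr M)²/3 = -39.000000 and q = −2(tr M)³/27 + (tr M)·s/3 − det M = 89.000000.
Three real roots ⇒ use the trigonometric (Viète) form: r = 2√(−p/3) = 7.211103, φ = arccos(3q/(p·r)) = arccos(-0.949391) = 2.822087 rad.
y_k = r·cos(φ/3 − 2πk/3) for k = 0, 1, 2 gives y = 4.248970, 2.921274, -7.170245.
λ_k = y_k − 1.000000 gives λ = 3.2490, 1.9213, -8.1702 (check: the sum is -3.0000 = tr M).

Eigenvalues sorted in increasing order: [-8.1702, 1.9213, 3.2490].


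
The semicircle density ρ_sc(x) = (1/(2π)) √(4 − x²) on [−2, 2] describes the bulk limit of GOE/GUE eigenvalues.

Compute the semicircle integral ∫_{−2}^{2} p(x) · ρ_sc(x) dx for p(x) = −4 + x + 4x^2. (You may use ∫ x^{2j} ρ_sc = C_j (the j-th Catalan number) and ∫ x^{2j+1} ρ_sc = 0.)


Write p(x) = Σ a_i x^i, split into monomials and integrate each against ρ_sc separately.
Using ∫ x^{2j} ρ_sc = C_j = (1/(j+1)) C(2j, j) (Catalan numbers) and ∫ x^{2j+1} ρ_sc = 0 (odd monomials vanish by symmetry):
  i = 0 (even): a_0 · C_{0} = -4 · 1 = -4
  i = 1 (odd): ∫ x^1 ρ_sc = 0 (vanishes)
  i = 2 (even): a_2 · C_{1} = 4 · 1 = 4

Summing the contributions: ∫_{−2}^{2} p(x) ρ_sc(x) dx = (-4) + 4 = 0.


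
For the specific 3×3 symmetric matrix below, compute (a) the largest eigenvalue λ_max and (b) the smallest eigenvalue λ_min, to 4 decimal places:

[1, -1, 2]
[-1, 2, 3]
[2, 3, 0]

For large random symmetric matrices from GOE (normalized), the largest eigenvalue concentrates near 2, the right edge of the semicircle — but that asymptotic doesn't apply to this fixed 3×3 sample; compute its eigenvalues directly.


Since M is real symmetric, all three eigenvalues are real; they are the roots of det(λI − M) = λ³ − (tr M) λ² + s λ − det M, where s is the sum of the principal 2×2 minors.
tr M = 1 + 2 + 0 = 3.
s = (1·2 − (-1)²) + (1·0 − 2²) + (2·0 − 3²) = 1 + (-4) + (-9) = -12.
det M (expand along row 1) = 1·(-9) − (-1)·(-6) + 2·(-7) = -29.
Characteristic polynomial: λ³ − 3λ² − 12λ + 29 = 0.
Substitute λ = y + (tr M)/3 = y + 1.000000 to remove the quadratic term: y³ + p·y + q = 0 with p = s − (tr M)²/3 = -15.000000 and q = −2(tr M)³/27 + (tr M)·s/3 − det M = 15.000000.
Three real roots ⇒ use the trigonometric (Viète) form: r = 2√(−p/3) = 4.472136, φ = arccos(3q/(p·r)) = arccos(-0.670820) = 2.306111 rad.
y_k = r·cos(φ/3 − 2πk/3) for k = 0, 1, 2 gives y = 3.214627, 1.085200, -4.299827.
λ_k = y_k + 1.000000 gives λ = 4.2146, 2.0852, -3.2998 (check: the sum is 3.0000 = tr M).

Hence λ_max = 4.2146 and λ_min = -3.2998.


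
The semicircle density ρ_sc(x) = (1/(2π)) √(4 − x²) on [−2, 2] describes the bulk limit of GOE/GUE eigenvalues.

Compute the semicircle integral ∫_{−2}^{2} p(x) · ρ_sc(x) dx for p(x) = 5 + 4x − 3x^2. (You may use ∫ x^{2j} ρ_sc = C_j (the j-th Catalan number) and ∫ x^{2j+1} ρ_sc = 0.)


Write p(x) = Σ a_i x^i, split into monomials and integrate each against ρ_sc separately.
Using ∫ x^{2j} ρ_sc = C_j = (1/(j+1)) C(2j, j) (Catalan numbers) and ∫ x^{2j+1} ρ_sc = 0 (odd monomials vanish by symmetry):
  i = 0 (even): a_0 · C_{0} = 5 · 1 = 5
  i = 1 (odd): ∫ x^1 ρ_sc = 0 (vanishes)
  i = 2 (even): a_2 · C_{1} = -3 · 1 = -3

Summing the contributions: ∫_{−2}^{2} p(x) ρ_sc(x) dx = 5 + (-3) = 2.


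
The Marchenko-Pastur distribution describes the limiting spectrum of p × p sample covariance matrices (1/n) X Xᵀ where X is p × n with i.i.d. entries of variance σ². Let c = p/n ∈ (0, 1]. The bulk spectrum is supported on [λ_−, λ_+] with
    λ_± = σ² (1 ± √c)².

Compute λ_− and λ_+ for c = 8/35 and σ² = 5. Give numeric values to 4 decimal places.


c = 8/35 = 0.228571; √c = 0.478091.
λ_− = σ² (1 − √c)² = 5 · (1 − 0.478091)² = 5 · (0.521909)² = 1.361943.
λ_+ = σ² (1 + √c)² = 5 · (1 + 0.478091)² = 5 · (1.478091)² = 10.923772.

Rounded to 4 decimal places: λ_− ≈ 1.3619, λ_+ ≈ 10.9238.


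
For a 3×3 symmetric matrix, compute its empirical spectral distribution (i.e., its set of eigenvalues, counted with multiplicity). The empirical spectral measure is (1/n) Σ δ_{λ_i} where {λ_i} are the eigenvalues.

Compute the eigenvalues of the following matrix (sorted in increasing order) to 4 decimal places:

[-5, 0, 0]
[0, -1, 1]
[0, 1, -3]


Since M is real symmetric, all three eigenvalues are real; they are the roots of det(λI − M) = λ³ − (tr M) λ² + s λ − det M, where s is the sum of the principal 2×2 minors.
tr M = -5 + (-1) + (-3) = -9.
s = ((-5)·(-1) − 0²) + ((-5)·(-3) − 0²) + ((-1)·(-3) − 1²) = 5 + 15 + 2 = 22.
det M (expand along row 1) = (-5)·2 − 0·0 + 0·0 = -10.
Characteristic polynomial: λ³ + 9λ² + 22λ + 10 = 0.
Substitute λ = y + (tr M)/3 = y − 3.000000 to remove the quadratic term: y³ + p·y + q = 0 with p = s − (tr M)²/3 = -5.000000 and q = −2(tr M)³/27 + (tr M)·s/3 − det M = -2.000000.
Three real roots ⇒ use the trigonometric (Viète) form: r = 2√(−p/3) = 2.581989, φ = arccos(3q/(p·r)) = arccos(0.464758) = 1.087435 rad.
y_k = r·cos(φ/3 − 2πk/3) for k = 0, 1, 2 gives y = 2.414214, -0.414214, -2.000000.
λ_k = y_k − 3.000000 gives λ = -0.5858, -3.4142, -5.0000 (check: the sum is -9.0000 = tr M).

Eigenvalues sorted in increasing order: [-5.0000, -3.4142, -0.5858].


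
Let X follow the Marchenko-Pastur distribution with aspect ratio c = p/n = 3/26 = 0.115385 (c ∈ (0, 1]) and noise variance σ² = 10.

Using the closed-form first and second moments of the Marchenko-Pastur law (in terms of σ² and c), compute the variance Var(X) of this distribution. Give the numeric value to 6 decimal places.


Recall the MP moments m_1 = E[X] = σ² and m_2 = E[X²] = σ⁴ (1 + c).
m_1 = E[X] = σ² = 10, so m_1² = 100.
m_2 = E[X²] = σ⁴ (1 + c) = 100 · (1 + 0.115385) = 100 · 1.115385 = 111.538462.
(Note m_2 − m_1² simplifies to c · σ⁴ = 0.115385 · 100.)

Var(X) = m_2 − m_1² = 111.538462 − 100 = 11.538462.
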